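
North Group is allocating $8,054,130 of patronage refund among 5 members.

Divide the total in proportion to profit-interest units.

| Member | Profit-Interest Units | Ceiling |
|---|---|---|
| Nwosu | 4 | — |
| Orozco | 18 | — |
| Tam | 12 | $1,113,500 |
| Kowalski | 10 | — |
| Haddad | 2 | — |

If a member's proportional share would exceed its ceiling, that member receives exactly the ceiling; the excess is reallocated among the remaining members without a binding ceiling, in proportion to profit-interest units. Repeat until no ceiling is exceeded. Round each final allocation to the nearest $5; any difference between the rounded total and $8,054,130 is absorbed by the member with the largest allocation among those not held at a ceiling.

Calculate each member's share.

Total profit-interest units = 46.
Unconstrained shares: Nwosu 700,359.13; Orozco 3,151,616.09; Tam 2,101,077.39; Kowalski 1,750,897.83; Haddad 350,179.57.
Held at cap: Tam ($1,113,500); balance $6,940,630 reallocated over remaining profit-interest units 34.
Remaining shares: Nwosu 816,544.71 → $816,545; Orozco 3,674,451.18 → $3,674,450; Kowalski 2,041,361.76 → $2,041,360; Haddad 408,272.35 → $408,270.
Rounding difference +$5 applied to Orozco → $3,674,455.

Nwosu: $816,545 · Orozco: $3,674,455 · Tam: $1,113,500 · Kowalski: $2,041,360 · Haddad: $408,270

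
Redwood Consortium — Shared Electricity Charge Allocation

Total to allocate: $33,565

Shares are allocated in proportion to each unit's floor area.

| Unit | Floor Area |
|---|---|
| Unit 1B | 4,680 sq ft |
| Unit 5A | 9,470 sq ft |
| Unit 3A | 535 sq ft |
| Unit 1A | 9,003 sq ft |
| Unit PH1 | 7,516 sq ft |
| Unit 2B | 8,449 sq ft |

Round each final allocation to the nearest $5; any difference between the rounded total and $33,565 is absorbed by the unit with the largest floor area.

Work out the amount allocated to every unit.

Floor area total: 4,680 + 9,470 + 535 + 9,003 + 7,516 + 8,449 = 39,653.
Pro-rata amounts: Unit 1B 3,961.47; Unit 5A 8,016.05; Unit 3A 452.86; Unit 1A 7,620.75; Unit PH1 6,362.05; Unit 2B 7,151.81.
At nearest $5: Unit 1B $3,960; Unit 5A $8,015; Unit 3A $455; Unit 1A $7,620; Unit PH1 $6,360; Unit 2B $7,150. Sum = $33,560.
Difference $33,565 − $33,560 = +$5 applied to largest floor area (Unit 5A): Unit 5A becomes $8,020.

Unit 1B: $3,960 | Unit 5A: $8,020 | Unit 3A: $455 | Unit 1A: $7,620 | Unit PH1: $6,360 | Unit 2B: $7,150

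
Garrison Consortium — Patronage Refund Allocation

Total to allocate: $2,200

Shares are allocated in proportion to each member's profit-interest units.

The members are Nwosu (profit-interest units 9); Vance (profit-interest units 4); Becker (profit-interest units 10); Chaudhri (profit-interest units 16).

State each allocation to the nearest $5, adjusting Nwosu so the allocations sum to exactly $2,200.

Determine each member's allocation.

Nwosu: $505; Vance: $225; Becker: $565; Chaudhri: $905

Total profit-interest units = 39.
Unrounded shares: Nwosu 9/39 × $2,200 = 507.69; Vance 4/39 × $2,200 = 225.64; Becker 10/39 × $2,200 = 564.10; Chaudhri 16/39 × $2,200 = 902.56.
Rounded to nearest $5: Nwosu $510; Vance $225; Becker $565; Chaudhri $905. Sum = $2,205.
Difference $2,200 − $2,205 = −$5 applied to Nwosu: Nwosu becomes $505.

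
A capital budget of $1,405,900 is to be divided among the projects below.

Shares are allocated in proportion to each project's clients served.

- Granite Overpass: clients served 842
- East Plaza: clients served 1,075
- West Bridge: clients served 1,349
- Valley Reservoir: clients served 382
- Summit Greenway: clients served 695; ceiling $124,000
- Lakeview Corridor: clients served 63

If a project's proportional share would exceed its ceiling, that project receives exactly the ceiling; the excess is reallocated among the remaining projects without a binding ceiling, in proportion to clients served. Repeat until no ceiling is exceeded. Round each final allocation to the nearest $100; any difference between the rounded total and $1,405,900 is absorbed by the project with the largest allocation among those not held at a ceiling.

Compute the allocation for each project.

Combined clients served = 4,406.
Proportional shares (ignoring caps): Granite Overpass 268,671.77; East Plaza 343,019.18; West Bridge 430,449.18; Valley Reservoir 121,891.47; Summit Greenway 221,765.89; Lakeview Corridor 20,102.52.
Cap binds for Summit Greenway ($124,000); balance $1,281,900 reallocated over remaining clients served 3,711.
Remaining shares: Granite Overpass 290,854.16 → $290,900; East Plaza 371,339.94 → $371,300; West Bridge 465,988.44 → $466,000; Valley Reservoir 131,955.21 → $132,000; Lakeview Corridor 21,762.25 → $21,800.
Rounding difference −$100 applied to West Bridge → $465,900.

Granite Overpass: $290,900 | East Plaza: $371,300 | West Bridge: $465,900 | Valley Reservoir: $132,000 | Summit Greenway: $124,000 | Lakeview Corridor: $21,800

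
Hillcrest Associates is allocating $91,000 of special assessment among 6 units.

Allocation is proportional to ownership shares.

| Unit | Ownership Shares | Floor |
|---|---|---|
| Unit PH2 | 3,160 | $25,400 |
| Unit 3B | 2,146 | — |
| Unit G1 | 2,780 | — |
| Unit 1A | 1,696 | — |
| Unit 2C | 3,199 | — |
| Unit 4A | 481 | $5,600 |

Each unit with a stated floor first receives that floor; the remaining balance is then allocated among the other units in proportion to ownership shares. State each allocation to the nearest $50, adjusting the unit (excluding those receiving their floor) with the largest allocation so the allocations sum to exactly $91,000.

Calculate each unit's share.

Fund the minimums — Unit PH2 $25,400; Unit 4A $5,600. Balance $60,000.
Balance split over remaining ownership shares 9,821: Unit 3B 13,110.68 → $13,100; Unit G1 16,984.01 → $17,000; Unit 1A 10,361.47 → $10,350; Unit 2C 19,543.83 → $19,550.

Unit PH2: $25,400 · Unit 3B: $13,100 · Unit G1: $17,000 · Unit 1A: $10,350 · Unit 2C: $19,550 · Unit 4A: $5,600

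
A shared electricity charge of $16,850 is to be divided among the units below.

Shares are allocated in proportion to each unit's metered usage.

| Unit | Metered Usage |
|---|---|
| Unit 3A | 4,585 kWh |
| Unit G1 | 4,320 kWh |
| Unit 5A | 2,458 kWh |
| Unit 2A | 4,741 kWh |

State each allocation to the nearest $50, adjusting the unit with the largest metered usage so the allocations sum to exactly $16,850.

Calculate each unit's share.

Combined metered usage = 4,585 + 4,320 + 2,458 + 4,741 = 16,104.
Raw shares: Unit 3A 4,797.40; Unit G1 4,520.12; Unit 5A 2,571.86; Unit 2A 4,960.62.
After rounding ($50): Unit 3A $4,800; Unit G1 $4,500; Unit 5A $2,550; Unit 2A $4,950. Sum = $16,800.
Difference $16,850 − $16,800 = +$50 applied to largest metered usage (Unit 2A): Unit 2A becomes $5,000.

Unit 3A: $4,800 · Unit G1: $4,500 · Unit 5A: $2,550 · Unit 2A: $5,000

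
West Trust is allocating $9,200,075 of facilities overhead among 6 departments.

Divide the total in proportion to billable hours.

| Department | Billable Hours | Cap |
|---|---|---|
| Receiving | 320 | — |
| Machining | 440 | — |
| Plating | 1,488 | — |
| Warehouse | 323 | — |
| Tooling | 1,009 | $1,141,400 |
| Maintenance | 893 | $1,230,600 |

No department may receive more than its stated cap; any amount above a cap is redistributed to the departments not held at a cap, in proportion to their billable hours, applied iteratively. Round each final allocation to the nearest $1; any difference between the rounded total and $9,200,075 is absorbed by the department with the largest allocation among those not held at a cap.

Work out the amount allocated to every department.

Receiving: $849,858 | Machining: $1,168,554 | Plating: $3,951,838 | Warehouse: $857,825 | Tooling: $1,141,400 | Maintenance: $1,230,600

Total billable hours = 4,473.
Unconstrained shares: Receiving 658,176.62; Machining 904,992.85; Plating 3,060,521.26; Warehouse 664,347.02; Tooling 2,075,313.14; Maintenance 1,836,724.12.
Cap binds for Tooling ($1,141,400), Maintenance ($1,230,600); residual $6,828,075 reallocated over remaining billable hours 2,571.
Redistributed shares: Receiving 849,857.64 → $849,858; Machining 1,168,554.26 → $1,168,554; Plating 3,951,838.04 → $3,951,838; Warehouse 857,825.06 → $857,825.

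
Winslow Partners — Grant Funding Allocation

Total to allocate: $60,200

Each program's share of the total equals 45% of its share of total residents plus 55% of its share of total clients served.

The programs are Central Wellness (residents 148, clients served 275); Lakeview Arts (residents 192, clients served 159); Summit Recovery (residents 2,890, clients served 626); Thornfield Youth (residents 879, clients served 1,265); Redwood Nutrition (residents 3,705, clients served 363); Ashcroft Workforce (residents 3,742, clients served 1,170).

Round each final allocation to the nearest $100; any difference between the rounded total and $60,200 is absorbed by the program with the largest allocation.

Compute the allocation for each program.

Central Wellness: $2,700 · Lakeview Arts: $1,800 · Summit Recovery: $12,100 · Thornfield Youth: $12,900 · Redwood Nutrition: $11,800 · Ashcroft Workforce: $18,900

Totals — residents 11,556, clients served 3,858.
Combined weights (45% residents + 55% clients served): Central Wellness 0.0450; Lakeview Arts 0.0301; Summit Recovery 0.2018; Thornfield Youth 0.2146; Redwood Nutrition 0.1960; Ashcroft Workforce 0.3125.
Pro-rata amounts: Central Wellness 2,707.04; Lakeview Arts 1,814.66; Summit Recovery 12,147.28; Thornfield Youth 12,917.03; Redwood Nutrition 11,800.72; Ashcroft Workforce 18,813.27.
At nearest $100: Central Wellness $2,700; Lakeview Arts $1,800; Summit Recovery $12,100; Thornfield Youth $12,900; Redwood Nutrition $11,800; Ashcroft Workforce $18,800. Sum = $60,100.
Difference $60,200 − $60,100 = +$100 applied to largest allocation (Ashcroft Workforce): Ashcroft Workforce becomes $18,900.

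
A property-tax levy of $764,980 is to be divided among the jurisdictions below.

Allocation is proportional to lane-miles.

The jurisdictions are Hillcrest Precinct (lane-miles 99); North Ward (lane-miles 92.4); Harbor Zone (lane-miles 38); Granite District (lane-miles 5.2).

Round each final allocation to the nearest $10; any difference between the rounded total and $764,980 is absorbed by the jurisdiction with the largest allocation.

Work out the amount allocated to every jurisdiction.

Sum of lane-miles: 234.6.
Unrounded shares: Hillcrest Precinct 99/234.6 × $764,980 = 322,817.65; North Ward 92.4/234.6 × $764,980 = 301,296.47; Harbor Zone 38/234.6 × $764,980 = 123,909.80; Granite District 5.2/234.6 × $764,980 = 16,956.08.
At nearest $10: Hillcrest Precinct $322,820; North Ward $301,300; Harbor Zone $123,910; Granite District $16,960. Sum = $764,990.
Difference $764,980 − $764,990 = −$10 applied to largest allocation (Hillcrest Precinct): Hillcrest Precinct becomes $322,810.

Hillcrest Precinct: $322,810 | North Ward: $301,300 | Harbor Zone: $123,910 | Granite District: $16,960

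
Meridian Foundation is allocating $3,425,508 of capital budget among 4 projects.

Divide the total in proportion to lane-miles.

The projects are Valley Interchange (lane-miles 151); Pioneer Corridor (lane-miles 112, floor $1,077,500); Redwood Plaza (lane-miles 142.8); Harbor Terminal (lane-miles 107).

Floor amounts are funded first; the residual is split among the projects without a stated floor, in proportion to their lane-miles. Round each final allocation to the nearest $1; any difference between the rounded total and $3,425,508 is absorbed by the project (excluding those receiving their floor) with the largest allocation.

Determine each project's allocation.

Valley Interchange: $884,604 · Pioneer Corridor: $1,077,500 · Redwood Plaza: $836,566 · Harbor Terminal: $626,838

Fund the minimums — Pioneer Corridor $1,077,500. Balance $2,348,008.
Balance split over remaining lane-miles 400.8: Valley Interchange 884,603.81 → $884,604; Redwood Plaza 836,565.72 → $836,566; Harbor Terminal 626,838.46 → $626,838.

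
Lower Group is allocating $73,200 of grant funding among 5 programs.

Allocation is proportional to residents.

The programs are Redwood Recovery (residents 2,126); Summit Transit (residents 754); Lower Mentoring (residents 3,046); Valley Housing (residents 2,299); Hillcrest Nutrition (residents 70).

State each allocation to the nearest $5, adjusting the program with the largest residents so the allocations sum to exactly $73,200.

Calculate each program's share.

Sum of residents: 8,295.
Unrounded shares: Redwood Recovery 2,126/8,295 × $73,200 = 18,761.08; Summit Transit 754/8,295 × $73,200 = 6,653.74; Lower Mentoring 3,046/8,295 × $73,200 = 26,879.71; Valley Housing 2,299/8,295 × $73,200 = 20,287.74; Hillcrest Nutrition 70/8,295 × $73,200 = 617.72.
At nearest $5: Redwood Recovery $18,760; Summit Transit $6,655; Lower Mentoring $26,880; Valley Housing $20,290; Hillcrest Nutrition $620. Sum = $73,205.
Difference $73,200 − $73,205 = −$5 applied to largest residents (Lower Mentoring): Lower Mentoring becomes $26,875.

Redwood Recovery: $18,760 | Summit Transit: $6,655 | Lower Mentoring: $26,875 | Valley Housing: $20,290 | Hillcrest Nutrition: $620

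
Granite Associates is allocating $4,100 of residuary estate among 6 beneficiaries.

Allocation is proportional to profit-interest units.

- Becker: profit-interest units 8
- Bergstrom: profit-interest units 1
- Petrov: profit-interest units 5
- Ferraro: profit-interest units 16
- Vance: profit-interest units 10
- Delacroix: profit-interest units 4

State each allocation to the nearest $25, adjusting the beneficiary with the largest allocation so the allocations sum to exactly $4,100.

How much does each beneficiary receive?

Becker: $750 | Bergstrom: $100 | Petrov: $475 | Ferraro: $1,475 | Vance: $925 | Delacroix: $375

Total profit-interest units = 44.
Pro-rata amounts: Becker 8/44 × $4,100 = 745.45; Bergstrom 1/44 × $4,100 = 93.18; Petrov 5/44 × $4,100 = 465.91; Ferraro 16/44 × $4,100 = 1,490.91; Vance 10/44 × $4,100 = 931.82; Delacroix 4/44 × $4,100 = 372.73.
Rounded to nearest $25: Becker $750; Bergstrom $100; Petrov $475; Ferraro $1,500; Vance $925; Delacroix $375. Sum = $4,125.
Difference $4,100 − $4,125 = −$25 applied to largest allocation (Ferraro): Ferraro becomes $1,475.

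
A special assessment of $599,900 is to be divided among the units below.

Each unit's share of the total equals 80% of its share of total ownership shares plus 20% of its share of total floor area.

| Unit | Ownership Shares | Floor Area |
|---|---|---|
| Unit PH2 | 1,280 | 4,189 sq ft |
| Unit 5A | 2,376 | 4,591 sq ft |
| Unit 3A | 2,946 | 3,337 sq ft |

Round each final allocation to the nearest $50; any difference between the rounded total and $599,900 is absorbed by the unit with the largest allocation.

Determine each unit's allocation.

Unit PH2: $134,550 | Unit 5A: $218,200 | Unit 3A: $247,150

Totals — ownership shares 6,602, floor area 12,117.
Composite weights (80% ownership shares + 20% floor area): Unit PH2 0.2242; Unit 5A 0.3637; Unit 3A 0.4121.
Pro-rata amounts: Unit PH2 134,525.80; Unit 5A 218,177.98; Unit 3A 247,196.22.
Rounded to nearest $50: Unit PH2 $134,550; Unit 5A $218,200; Unit 3A $247,200. Sum = $599,950.
Difference $599,900 − $599,950 = −$50 applied to largest allocation (Unit 3A): Unit 3A becomes $247,150.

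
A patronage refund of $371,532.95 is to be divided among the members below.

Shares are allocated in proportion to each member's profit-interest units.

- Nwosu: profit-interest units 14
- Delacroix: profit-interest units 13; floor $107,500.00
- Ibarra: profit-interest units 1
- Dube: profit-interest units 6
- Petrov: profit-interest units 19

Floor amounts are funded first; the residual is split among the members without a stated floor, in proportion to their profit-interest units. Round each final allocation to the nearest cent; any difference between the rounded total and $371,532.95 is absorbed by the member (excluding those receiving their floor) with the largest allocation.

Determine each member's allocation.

Nwosu: $92,411.53; Delacroix: $107,500.00; Ibarra: $6,600.82; Dube: $39,604.94; Petrov: $125,415.66

Guaranteed amounts: Delacroix $107,500.00. Residual $264,032.95.
Residual split over remaining profit-interest units 40: Nwosu 92,411.5325 → $92,411.53; Ibarra 6,600.8237 → $6,600.82; Dube 39,604.9425 → $39,604.94; Petrov 125,415.6512 → $125,415.65.
Rounding difference +$0.01 applied to Petrov → $125,415.66.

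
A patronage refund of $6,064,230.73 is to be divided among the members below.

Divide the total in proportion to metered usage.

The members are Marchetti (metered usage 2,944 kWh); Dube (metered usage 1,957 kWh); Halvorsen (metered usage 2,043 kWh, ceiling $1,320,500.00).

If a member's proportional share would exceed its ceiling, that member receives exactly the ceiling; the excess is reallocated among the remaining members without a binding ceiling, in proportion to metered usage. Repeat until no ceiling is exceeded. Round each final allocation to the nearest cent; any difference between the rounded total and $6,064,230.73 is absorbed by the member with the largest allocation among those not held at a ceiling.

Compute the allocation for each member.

Marchetti: $2,849,529.33; Dube: $1,894,201.40; Halvorsen: $1,320,500.00

Sum of metered usage: 6,944.
Proportional shares (ignoring caps): Marchetti 2,571,010.2634; Dube 1,709,058.1133; Halvorsen 1,784,162.3533.
Capped: Halvorsen ($1,320,500.00); remaining pool $4,743,730.73 reallocated over remaining metered usage 4,901.
Redistributed shares: Marchetti 2,849,529.3347 → $2,849,529.33; Dube 1,894,201.3953 → $1,894,201.40.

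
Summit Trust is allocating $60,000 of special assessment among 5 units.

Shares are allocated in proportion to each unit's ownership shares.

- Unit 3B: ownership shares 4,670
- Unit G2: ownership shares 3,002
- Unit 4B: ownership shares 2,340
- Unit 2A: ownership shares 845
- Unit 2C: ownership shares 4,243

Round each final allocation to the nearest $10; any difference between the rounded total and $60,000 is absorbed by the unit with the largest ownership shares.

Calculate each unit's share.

Unit 3B: $18,550 · Unit G2: $11,930 · Unit 4B: $9,300 · Unit 2A: $3,360 · Unit 2C: $16,860

Total ownership shares = 4,670 + 3,002 + 2,340 + 845 + 4,243 = 15,100.
Proportional shares: Unit 3B 18,556.29; Unit G2 11,928.48; Unit 4B 9,298.01; Unit 2A 3,357.62; Unit 2C 16,859.60.
Rounded to nearest $10: Unit 3B $18,560; Unit G2 $11,930; Unit 4B $9,300; Unit 2A $3,360; Unit 2C $16,860. Sum = $60,010.
Difference $60,000 − $60,010 = −$10 applied to largest ownership shares (Unit 3B): Unit 3B becomes $18,550.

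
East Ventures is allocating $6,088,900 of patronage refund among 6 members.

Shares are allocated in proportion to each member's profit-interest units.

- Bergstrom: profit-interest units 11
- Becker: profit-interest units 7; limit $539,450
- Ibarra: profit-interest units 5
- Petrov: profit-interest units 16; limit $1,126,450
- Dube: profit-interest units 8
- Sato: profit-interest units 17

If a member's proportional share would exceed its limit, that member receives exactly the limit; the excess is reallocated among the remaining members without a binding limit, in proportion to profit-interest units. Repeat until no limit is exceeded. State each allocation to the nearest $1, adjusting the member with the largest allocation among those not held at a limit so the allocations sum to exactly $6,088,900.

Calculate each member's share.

Total profit-interest units = 64.
Pro-rata shares before constraints: Bergstrom 1,046,529.69; Becker 665,973.44; Ibarra 475,695.31; Petrov 1,522,225.00; Dube 761,112.50; Sato 1,617,364.06.
Cap binds for Becker ($539,450), Petrov ($1,126,450); balance $4,423,000 reallocated over remaining profit-interest units 41.
Shares after redistribution: Bergstrom 1,186,658.54 → $1,186,659; Ibarra 539,390.24 → $539,390; Dube 863,024.39 → $863,024; Sato 1,833,926.83 → $1,833,927.

Bergstrom: $1,186,659 · Becker: $539,450 · Ibarra: $539,390 · Petrov: $1,126,450 · Dube: $863,024 · Sato: $1,833,927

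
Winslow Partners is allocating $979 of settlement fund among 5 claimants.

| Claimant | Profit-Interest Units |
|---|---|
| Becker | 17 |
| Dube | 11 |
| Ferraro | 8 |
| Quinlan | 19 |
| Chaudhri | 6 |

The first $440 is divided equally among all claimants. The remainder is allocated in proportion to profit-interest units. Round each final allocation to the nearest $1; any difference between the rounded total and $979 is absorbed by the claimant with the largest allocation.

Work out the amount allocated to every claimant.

Becker: $238 | Dube: $185 | Ferraro: $159 | Quinlan: $256 | Chaudhri: $141

First tranche $440 split equally: $88 each.
Remainder $539 by profit-interest units (total 61): Becker 150.21 → $150; Dube 97.20 → $97; Ferraro 70.69 → $71; Quinlan 167.89 → $168; Chaudhri 53.02 → $53.
Totals: Becker $88 + $150 = $238; Dube $88 + $97 = $185; Ferraro $88 + $71 = $159; Quinlan $88 + $168 = $256; Chaudhri $88 + $53 = $141.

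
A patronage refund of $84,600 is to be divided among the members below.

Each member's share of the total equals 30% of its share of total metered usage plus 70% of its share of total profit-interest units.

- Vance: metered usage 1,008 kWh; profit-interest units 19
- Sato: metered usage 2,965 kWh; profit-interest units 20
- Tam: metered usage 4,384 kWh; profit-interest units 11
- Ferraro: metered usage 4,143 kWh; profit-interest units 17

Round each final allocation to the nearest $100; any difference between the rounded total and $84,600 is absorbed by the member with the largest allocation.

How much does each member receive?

Totals — metered usage 12,500, profit-interest units 67.
Combined weights (30% metered usage + 70% profit-interest units): Vance 0.2227; Sato 0.2801; Tam 0.2201; Ferraro 0.2770.
Proportional shares: Vance 18,840.37; Sato 23,697.75; Tam 18,623.96; Ferraro 23,437.92.
At nearest $100: Vance $18,800; Sato $23,700; Tam $18,600; Ferraro $23,400. Sum = $84,500.
Difference $84,600 − $84,500 = +$100 applied to largest allocation (Sato): Sato becomes $23,800.

Vance: $18,800; Sato: $23,800; Tam: $18,600; Ferraro: $23,400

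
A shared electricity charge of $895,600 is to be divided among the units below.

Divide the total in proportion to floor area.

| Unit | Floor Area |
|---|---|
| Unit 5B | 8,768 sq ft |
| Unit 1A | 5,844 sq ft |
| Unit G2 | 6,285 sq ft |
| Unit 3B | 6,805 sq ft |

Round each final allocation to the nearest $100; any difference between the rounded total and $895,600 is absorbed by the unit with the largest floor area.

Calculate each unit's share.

Combined floor area = 8,768 + 5,844 + 6,285 + 6,805 = 27,702.
Raw shares: Unit 5B 283,467.65; Unit 1A 188,935.33; Unit G2 203,192.77; Unit 3B 220,004.26.
At nearest $100: Unit 5B $283,500; Unit 1A $188,900; Unit G2 $203,200; Unit 3B $220,000. Sum = $895,600.
Sum already equals the total — no adjustment.

Unit 5B: $283,500 · Unit 1A: $188,900 · Unit G2: $203,200 · Unit 3B: $220,000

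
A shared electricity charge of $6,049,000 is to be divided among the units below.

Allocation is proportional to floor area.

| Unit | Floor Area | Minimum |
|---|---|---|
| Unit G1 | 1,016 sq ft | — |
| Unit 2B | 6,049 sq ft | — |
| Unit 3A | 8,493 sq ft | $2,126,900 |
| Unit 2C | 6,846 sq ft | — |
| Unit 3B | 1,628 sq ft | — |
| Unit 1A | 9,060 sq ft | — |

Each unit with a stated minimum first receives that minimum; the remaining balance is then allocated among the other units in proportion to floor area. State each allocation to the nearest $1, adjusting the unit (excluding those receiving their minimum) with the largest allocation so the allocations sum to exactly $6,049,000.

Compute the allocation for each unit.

Fund the minimums — Unit 3A $2,126,900. Residual $3,922,100.
Residual split over remaining floor area 24,599: Unit G1 161,992.504 → $161,993; Unit 2B 964,461.27 → $964,461; Unit 2C 1,091,536.10 → $1,091,536; Unit 3B 259,570.67 → $259,571; Unit 1A 1,444,539.45 → $1,444,539.

Unit G1: $161,993 · Unit 2B: $964,461 · Unit 3A: $2,126,900 · Unit 2C: $1,091,536 · Unit 3B: $259,571 · Unit 1A: $1,444,539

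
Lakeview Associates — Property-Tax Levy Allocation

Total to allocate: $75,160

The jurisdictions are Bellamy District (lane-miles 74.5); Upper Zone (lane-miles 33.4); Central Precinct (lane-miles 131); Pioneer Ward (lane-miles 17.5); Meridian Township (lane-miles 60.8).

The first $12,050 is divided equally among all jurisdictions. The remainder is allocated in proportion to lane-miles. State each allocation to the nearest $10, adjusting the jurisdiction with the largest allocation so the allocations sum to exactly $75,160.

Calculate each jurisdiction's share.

Equal tier: $12,050 ÷ 5 = $2,410 apiece.
Remainder $63,110 by lane-miles (total 317.2): Bellamy District 14,822.49 → $14,820; Upper Zone 6,645.25 → $6,650; Central Precinct 26,063.71 → $26,060; Pioneer Ward 3,481.79 → $3,480; Meridian Township 12,096.75 → $12,100.
Totals: Bellamy District $2,410 + $14,820 = $17,230; Upper Zone $2,410 + $6,650 = $9,060; Central Precinct $2,410 + $26,060 = $28,470; Pioneer Ward $2,410 + $3,480 = $5,890; Meridian Township $2,410 + $12,100 = $14,510.

Bellamy District: $17,230 | Upper Zone: $9,060 | Central Precinct: $28,470 | Pioneer Ward: $5,890 | Meridian Township: $14,510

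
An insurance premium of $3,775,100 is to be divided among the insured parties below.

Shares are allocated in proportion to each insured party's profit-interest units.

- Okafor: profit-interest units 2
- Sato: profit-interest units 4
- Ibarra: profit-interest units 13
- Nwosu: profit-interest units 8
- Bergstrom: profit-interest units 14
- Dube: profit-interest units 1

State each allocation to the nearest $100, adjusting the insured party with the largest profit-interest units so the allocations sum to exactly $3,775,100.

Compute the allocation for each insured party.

Sum of profit-interest units: 2 + 4 + 13 + 8 + 14 + 1 = 42.
Proportional shares: Okafor 179,766.67; Sato 359,533.33; Ibarra 1,168,483.33; Nwosu 719,066.67; Bergstrom 1,258,366.67; Dube 89,883.33.
At nearest $100: Okafor $179,800; Sato $359,500; Ibarra $1,168,500; Nwosu $719,100; Bergstrom $1,258,400; Dube $89,900. Sum = $3,775,200.
Difference $3,775,100 − $3,775,200 = −$100 applied to largest profit-interest units (Bergstrom): Bergstrom becomes $1,258,300.

Okafor: $179,800 | Sato: $359,500 | Ibarra: $1,168,500 | Nwosu: $719,100 | Bergstrom: $1,258,300 | Dube: $89,900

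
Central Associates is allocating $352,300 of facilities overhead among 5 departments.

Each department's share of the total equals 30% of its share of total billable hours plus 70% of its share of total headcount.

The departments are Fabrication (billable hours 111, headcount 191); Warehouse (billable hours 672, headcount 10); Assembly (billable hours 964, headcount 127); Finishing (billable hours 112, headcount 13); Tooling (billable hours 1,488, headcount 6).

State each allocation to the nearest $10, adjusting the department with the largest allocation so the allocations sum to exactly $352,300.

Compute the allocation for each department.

Totals — billable hours 3,347, headcount 347.
Blended shares (30% billable hours + 70% headcount): Fabrication 0.3953; Warehouse 0.0804; Assembly 0.3426; Finishing 0.0363; Tooling 0.1455.
Pro-rata amounts: Fabrication 139,247.21; Warehouse 28,327.02; Assembly 120,698.58; Finishing 12,775.67; Tooling 51,251.52.
After rounding ($10): Fabrication $139,250; Warehouse $28,330; Assembly $120,700; Finishing $12,780; Tooling $51,250. Sum = $352,310.
Difference $352,300 − $352,310 = −$10 applied to largest allocation (Fabrication): Fabrication becomes $139,240.

Fabrication: $139,240 · Warehouse: $28,330 · Assembly: $120,700 · Finishing: $12,780 · Tooling: $51,250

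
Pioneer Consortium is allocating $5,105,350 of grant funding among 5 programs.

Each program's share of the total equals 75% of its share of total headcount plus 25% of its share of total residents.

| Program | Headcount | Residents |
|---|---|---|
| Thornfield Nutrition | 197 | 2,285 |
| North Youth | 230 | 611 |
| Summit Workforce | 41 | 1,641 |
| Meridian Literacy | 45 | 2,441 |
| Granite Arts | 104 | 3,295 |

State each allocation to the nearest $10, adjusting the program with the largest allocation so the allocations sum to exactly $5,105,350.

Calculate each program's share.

Totals — headcount 617, residents 10,273.
Combined weights (75% headcount + 25% residents): Thornfield Nutrition 0.2951; North Youth 0.2944; Summit Workforce 0.0898; Meridian Literacy 0.1141; Granite Arts 0.2066.
Proportional shares: Thornfield Nutrition 1,506,446.27; North Youth 1,503,258.47; Summit Workforce 458,321.08; Meridian Literacy 582,538.06; Granite Arts 1,054,786.12.
Rounded to nearest $10: Thornfield Nutrition $1,506,450; North Youth $1,503,260; Summit Workforce $458,320; Meridian Literacy $582,540; Granite Arts $1,054,790. Sum = $5,105,360.
Difference $5,105,350 − $5,105,360 = −$10 applied to largest allocation (Thornfield Nutrition): Thornfield Nutrition becomes $1,506,440.

Thornfield Nutrition: $1,506,440 | North Youth: $1,503,260 | Summit Workforce: $458,320 | Meridian Literacy: $582,540 | Granite Arts: $1,054,790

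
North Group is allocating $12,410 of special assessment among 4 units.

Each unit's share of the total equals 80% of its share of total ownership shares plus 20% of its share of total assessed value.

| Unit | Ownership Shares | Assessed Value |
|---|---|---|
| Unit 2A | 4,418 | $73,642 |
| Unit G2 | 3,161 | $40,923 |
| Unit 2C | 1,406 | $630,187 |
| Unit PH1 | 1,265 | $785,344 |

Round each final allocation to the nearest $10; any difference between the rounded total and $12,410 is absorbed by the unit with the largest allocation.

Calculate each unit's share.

Ownership shares total 10,250; assessed value total 1,530,096.
Composite weights (80% ownership shares + 20% assessed value): Unit 2A 0.3544; Unit G2 0.2521; Unit 2C 0.1921; Unit PH1 0.2014.
Pro-rata amounts: Unit 2A 4,398.67; Unit G2 3,128.08; Unit 2C 2,384.07; Unit PH1 2,499.18.
At nearest $10: Unit 2A $4,400; Unit G2 $3,130; Unit 2C $2,380; Unit PH1 $2,500. Sum = $12,410.
No rounding difference to absorb.

Unit 2A: $4,400 · Unit G2: $3,130 · Unit 2C: $2,380 · Unit PH1: $2,500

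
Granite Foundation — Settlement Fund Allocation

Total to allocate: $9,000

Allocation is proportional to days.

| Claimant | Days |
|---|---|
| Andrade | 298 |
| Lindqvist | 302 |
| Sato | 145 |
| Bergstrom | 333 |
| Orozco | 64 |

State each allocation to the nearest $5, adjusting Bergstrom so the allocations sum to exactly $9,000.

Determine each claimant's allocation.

Andrade: $2,350; Lindqvist: $2,380; Sato: $1,145; Bergstrom: $2,620; Orozco: $505

Combined days = 1,142.
Proportional shares: Andrade 298/1,142 × $9,000 = 2,348.51; Lindqvist 302/1,142 × $9,000 = 2,380.04; Sato 145/1,142 × $9,000 = 1,142.73; Bergstrom 333/1,142 × $9,000 = 2,624.34; Orozco 64/1,142 × $9,000 = 504.38.
After rounding ($5): Andrade $2,350; Lindqvist $2,380; Sato $1,145; Bergstrom $2,625; Orozco $505. Sum = $9,005.
Difference $9,000 − $9,005 = −$5 applied to Bergstrom: Bergstrom becomes $2,620.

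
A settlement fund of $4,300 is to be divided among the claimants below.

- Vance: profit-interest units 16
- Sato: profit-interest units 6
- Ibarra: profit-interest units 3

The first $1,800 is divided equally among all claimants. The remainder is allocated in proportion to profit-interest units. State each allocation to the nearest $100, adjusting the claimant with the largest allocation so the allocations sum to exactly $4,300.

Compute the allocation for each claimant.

Vance: $2,200 | Sato: $1,200 | Ibarra: $900

Equal tier: $1,800 ÷ 3 = $600 apiece.
Remainder $2,500 by profit-interest units (total 25): Vance 1,600.00 → $1,600; Sato 600.00 → $600; Ibarra 300.00 → $300.
Totals: Vance $600 + $1,600 = $2,200; Sato $600 + $600 = $1,200; Ibarra $600 + $300 = $900.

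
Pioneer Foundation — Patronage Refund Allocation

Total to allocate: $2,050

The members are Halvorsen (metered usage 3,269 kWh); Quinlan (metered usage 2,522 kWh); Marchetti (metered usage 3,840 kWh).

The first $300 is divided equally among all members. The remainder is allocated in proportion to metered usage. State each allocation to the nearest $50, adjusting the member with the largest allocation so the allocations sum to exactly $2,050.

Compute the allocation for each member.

First tranche $300 split equally: $100 each.
Remainder $1,750 by metered usage (total 9,631): Halvorsen 593.99 → $600; Quinlan 458.26 → $450; Marchetti 697.75 → $700.
Totals: Halvorsen $100 + $600 = $700; Quinlan $100 + $450 = $550; Marchetti $100 + $700 = $800.

Halvorsen: $700 | Quinlan: $550 | Marchetti: $800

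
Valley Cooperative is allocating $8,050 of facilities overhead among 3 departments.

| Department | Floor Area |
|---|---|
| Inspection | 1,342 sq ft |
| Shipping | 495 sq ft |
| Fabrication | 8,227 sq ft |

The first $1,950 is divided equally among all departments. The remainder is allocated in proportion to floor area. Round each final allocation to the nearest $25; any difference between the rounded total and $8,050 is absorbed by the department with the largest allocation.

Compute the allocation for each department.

First tranche $1,950 split equally: $650 each.
Remainder $6,100 by floor area (total 10,064): Inspection 813.41 → $825; Shipping 300.03 → $300; Fabrication 4,986.56 → $4,975.
Totals: Inspection $650 + $825 = $1,475; Shipping $650 + $300 = $950; Fabrication $650 + $4,975 = $5,625.

Inspection: $1,475; Shipping: $950; Fabrication: $5,625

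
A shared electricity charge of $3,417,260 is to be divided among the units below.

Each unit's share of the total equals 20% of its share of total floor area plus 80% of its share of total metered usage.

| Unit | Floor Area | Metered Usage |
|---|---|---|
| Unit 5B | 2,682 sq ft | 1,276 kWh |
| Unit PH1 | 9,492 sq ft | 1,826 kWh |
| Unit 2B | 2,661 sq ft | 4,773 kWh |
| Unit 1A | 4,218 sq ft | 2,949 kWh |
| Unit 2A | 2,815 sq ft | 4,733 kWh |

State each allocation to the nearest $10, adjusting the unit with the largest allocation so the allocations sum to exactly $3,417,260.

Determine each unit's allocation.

Unit 5B: $308,050 · Unit PH1: $617,540 · Unit 2B: $921,920 · Unit 1A: $650,050 · Unit 2A: $919,700

Floor area total 21,868; metered usage total 15,557.
Composite weights (20% floor area + 80% metered usage): Unit 5B 0.0901; Unit PH1 0.1807; Unit 2B 0.2698; Unit 1A 0.1902; Unit 2A 0.2691.
Unrounded shares: Unit 5B 308,051.49; Unit PH1 617,538.63; Unit 2B 921,917.67; Unit 1A 650,050.65; Unit 2A 919,701.57.
After rounding ($10): Unit 5B $308,050; Unit PH1 $617,540; Unit 2B $921,920; Unit 1A $650,050; Unit 2A $919,700. Sum = $3,417,260.
Sum already equals the total — no adjustment.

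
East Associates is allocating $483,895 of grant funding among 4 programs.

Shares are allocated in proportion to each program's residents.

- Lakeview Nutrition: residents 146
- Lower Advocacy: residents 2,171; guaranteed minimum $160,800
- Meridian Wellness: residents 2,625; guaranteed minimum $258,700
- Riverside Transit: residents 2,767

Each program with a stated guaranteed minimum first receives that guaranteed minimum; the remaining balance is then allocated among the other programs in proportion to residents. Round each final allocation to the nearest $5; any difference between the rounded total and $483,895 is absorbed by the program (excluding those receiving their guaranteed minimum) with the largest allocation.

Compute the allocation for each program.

Lakeview Nutrition: $3,225 | Lower Advocacy: $160,800 | Meridian Wellness: $258,700 | Riverside Transit: $61,170

Guaranteed amounts: Lower Advocacy $160,800; Meridian Wellness $258,700. Residual $64,395.
Residual split over remaining residents 2,913: Lakeview Nutrition 3,227.49 → $3,225; Riverside Transit 61,167.51 → $61,170.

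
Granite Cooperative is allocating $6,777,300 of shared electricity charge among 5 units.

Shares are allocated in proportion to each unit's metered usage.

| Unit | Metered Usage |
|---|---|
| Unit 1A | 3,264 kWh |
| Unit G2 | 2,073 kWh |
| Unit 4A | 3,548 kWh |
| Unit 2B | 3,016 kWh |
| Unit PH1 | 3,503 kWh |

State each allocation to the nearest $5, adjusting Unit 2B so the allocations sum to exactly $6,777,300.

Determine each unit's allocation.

Unit 1A: $1,436,065; Unit G2: $912,060; Unit 4A: $1,561,015; Unit 2B: $1,326,945; Unit PH1: $1,541,215

Total metered usage = 15,404.
Pro-rata amounts: Unit 1A 3,264/15,404 × $6,777,300 = 1,436,062.53; Unit G2 2,073/15,404 × $6,777,300 = 912,058.10; Unit 4A 3,548/15,404 × $6,777,300 = 1,561,014.05; Unit 2B 3,016/15,404 × $6,777,300 = 1,326,949.94; Unit PH1 3,503/15,404 × $6,777,300 = 1,541,215.39.
At nearest $5: Unit 1A $1,436,065; Unit G2 $912,060; Unit 4A $1,561,015; Unit 2B $1,326,950; Unit PH1 $1,541,215. Sum = $6,777,305.
Difference $6,777,300 − $6,777,305 = −$5 applied to Unit 2B: Unit 2B becomes $1,326,945.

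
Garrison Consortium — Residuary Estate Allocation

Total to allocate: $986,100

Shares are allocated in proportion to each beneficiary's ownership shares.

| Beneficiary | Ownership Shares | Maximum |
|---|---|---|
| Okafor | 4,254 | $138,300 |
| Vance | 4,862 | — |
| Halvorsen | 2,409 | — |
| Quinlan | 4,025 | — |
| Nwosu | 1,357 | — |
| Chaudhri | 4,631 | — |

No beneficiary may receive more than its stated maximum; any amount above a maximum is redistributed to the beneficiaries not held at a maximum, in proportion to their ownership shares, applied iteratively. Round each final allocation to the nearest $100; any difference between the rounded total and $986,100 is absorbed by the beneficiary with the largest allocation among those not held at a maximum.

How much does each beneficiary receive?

Okafor: $138,300; Vance: $238,400; Halvorsen: $118,200; Quinlan: $197,400; Nwosu: $66,600; Chaudhri: $227,200

Sum of ownership shares: 21,538.
Unconstrained shares: Okafor 194,765.97; Vance 222,602.76; Halvorsen 110,294.13; Quinlan 184,281.39; Nwosu 62,129.15; Chaudhri 212,026.61.
Cap binds for Okafor ($138,300); remaining pool $847,800 reallocated over remaining ownership shares 17,284.
Shares after redistribution: Vance 238,486.67 → $238,500; Halvorsen 118,164.21 → $118,200; Quinlan 197,430.86 → $197,400; Nwosu 66,562.40 → $66,600; Chaudhri 227,155.86 → $227,200.
Rounding difference −$100 applied to Vance → $238,400.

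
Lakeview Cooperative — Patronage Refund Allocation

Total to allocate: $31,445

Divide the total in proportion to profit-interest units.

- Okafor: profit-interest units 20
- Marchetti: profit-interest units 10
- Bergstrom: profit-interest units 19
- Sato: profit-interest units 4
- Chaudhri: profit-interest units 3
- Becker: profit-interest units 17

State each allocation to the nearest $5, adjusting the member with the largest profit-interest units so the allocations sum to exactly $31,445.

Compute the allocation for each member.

Okafor: $8,610; Marchetti: $4,310; Bergstrom: $8,185; Sato: $1,725; Chaudhri: $1,290; Becker: $7,325

Profit-interest units total: 73.
Pro-rata amounts: Okafor 20/73 × $31,445 = 8,615.07; Marchetti 10/73 × $31,445 = 4,307.53; Bergstrom 19/73 × $31,445 = 8,184.32; Sato 4/73 × $31,445 = 1,723.01; Chaudhri 3/73 × $31,445 = 1,292.26; Becker 17/73 × $31,445 = 7,322.81.
After rounding ($5): Okafor $8,615; Marchetti $4,310; Bergstrom $8,185; Sato $1,725; Chaudhri $1,290; Becker $7,325. Sum = $31,450.
Difference $31,445 − $31,450 = −$5 applied to largest profit-interest units (Okafor): Okafor becomes $8,610.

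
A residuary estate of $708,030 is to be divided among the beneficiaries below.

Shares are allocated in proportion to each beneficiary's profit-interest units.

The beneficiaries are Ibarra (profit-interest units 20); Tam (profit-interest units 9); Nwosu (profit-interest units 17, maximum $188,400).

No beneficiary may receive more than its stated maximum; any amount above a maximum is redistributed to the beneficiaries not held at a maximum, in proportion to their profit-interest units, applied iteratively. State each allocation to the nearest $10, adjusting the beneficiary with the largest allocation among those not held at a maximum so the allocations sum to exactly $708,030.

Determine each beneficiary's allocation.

Ibarra: $358,370 · Tam: $161,260 · Nwosu: $188,400

Combined profit-interest units = 46.
Pro-rata shares before constraints: Ibarra 307,839.13; Tam 138,527.61; Nwosu 261,663.26.
Held at cap: Nwosu ($188,400); residual $519,630 reallocated over remaining profit-interest units 29.
Shares after redistribution: Ibarra 358,365.52 → $358,370; Tam 161,264.48 → $161,260.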